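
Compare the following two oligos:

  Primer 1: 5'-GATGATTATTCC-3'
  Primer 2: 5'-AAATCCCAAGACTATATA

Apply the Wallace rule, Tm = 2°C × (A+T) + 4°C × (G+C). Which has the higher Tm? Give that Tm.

Primer 2, 46°C

Primer 1: A+T=8, G+C=4 → Tm = 2(8)+4(4) = 32°C
Primer 2: A+T=13, G+C=5 → Tm = 2(13)+4(5) = 46°C
32°C vs 46°C → primer 2 is higher.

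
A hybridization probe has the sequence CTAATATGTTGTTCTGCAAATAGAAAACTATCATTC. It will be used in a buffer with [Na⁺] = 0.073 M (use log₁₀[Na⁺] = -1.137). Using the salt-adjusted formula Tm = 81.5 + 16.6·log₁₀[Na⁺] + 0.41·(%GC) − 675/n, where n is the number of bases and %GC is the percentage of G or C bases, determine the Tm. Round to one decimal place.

55.3°C

Length n = 36. Scanning the sequence gives A=13, G=4, C=6, T=13.
G+C = 10, so %GC = 10/36 × 100 = 27.778%
Salt term: 16.6 × (-1.137) = -18.874
GC term: 0.41 × 27.778 = 11.389; length term: −675/36 = −18.75
Tm = 81.5 + (-18.874) + 11.389 − 18.75 = 55.265 → 55.3°C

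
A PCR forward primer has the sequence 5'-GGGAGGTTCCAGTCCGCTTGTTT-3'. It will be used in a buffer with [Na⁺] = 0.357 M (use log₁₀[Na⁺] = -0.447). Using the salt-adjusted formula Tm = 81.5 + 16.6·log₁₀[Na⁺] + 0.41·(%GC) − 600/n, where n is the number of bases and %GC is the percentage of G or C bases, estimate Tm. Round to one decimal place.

Length n = 23. Counting bases: T=8, A=2, C=5, G=8
G+C = 13, so %GC = 13/23 × 100 = 56.522%
Salt term: 16.6 × (-0.447) = -7.42
GC term: 0.41 × 56.522 = 23.174; length term: −600/23 = −26.087
Tm = 81.5 + (-7.42) + 23.174 − 26.087 = 71.167 → 71.2°C

71.2°C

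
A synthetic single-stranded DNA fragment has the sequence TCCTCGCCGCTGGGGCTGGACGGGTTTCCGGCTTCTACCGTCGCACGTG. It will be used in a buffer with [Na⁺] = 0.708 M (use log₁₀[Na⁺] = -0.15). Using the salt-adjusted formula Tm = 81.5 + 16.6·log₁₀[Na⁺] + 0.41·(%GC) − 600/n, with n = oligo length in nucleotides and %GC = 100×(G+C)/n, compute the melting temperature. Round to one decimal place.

95.2°C

Length n = 49. Base counts: C=17, G=17, A=3, T=12
G+C = 34, so %GC = 34/49 × 100 = 69.388%
Salt term: 16.6 × (-0.15) = -2.49
GC term: 0.41 × 69.388 = 28.449; length term: −600/49 = −12.245
Tm = 81.5 + (-2.49) + 28.449 − 12.245 = 95.214 → 95.2°C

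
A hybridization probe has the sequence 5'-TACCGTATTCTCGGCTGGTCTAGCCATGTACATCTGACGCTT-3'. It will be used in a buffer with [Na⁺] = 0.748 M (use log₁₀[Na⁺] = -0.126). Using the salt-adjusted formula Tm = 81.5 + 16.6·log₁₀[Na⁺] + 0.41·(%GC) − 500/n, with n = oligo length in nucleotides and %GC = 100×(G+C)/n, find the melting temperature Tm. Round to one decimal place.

88.0°C

Length n = 42. Scanning the sequence gives A=7, C=12, G=9, T=14.
G+C = 21, so %GC = 21/42 × 100 = 50%
Salt term: 16.6 × (-0.126) = -2.092
GC term: 0.41 × 50 = 20.5; length term: −500/42 = −11.905
Tm = 81.5 + (-2.092) + 20.5 − 11.905 = 88.003 → 88.0°C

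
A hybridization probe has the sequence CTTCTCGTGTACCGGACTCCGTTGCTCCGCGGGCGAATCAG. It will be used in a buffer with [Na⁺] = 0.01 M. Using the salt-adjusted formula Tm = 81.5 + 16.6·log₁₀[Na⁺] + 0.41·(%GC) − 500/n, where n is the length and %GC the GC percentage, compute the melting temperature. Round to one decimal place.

62.1°C

Length n = 41. Counting bases: T=10, A=5, G=12, C=14
G+C = 26, so %GC = 26/41 × 100 = 63.415%
Salt term: 16.6 × (-2) = -33.2
GC term: 0.41 × 63.415 = 26; length term: −500/41 = −12.195
Tm = 81.5 + (-33.2) + 26 − 12.195 = 62.105 → 62.1°C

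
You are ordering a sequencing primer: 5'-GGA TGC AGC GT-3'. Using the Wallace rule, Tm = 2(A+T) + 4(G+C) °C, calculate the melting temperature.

Scanning the sequence gives G=5, T=2, C=2, A=2.
AT pairs contribute 4, GC pairs contribute 7.
Tm = 2×4 + 4×7 = 36°C

36°C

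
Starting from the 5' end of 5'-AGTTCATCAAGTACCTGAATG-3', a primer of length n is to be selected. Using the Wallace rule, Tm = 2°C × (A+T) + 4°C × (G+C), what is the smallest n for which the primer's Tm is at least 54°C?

n = 20

First 19 bases: AGTTCATCAAGTACCTGAA → Tm = 52°C (< 54°C)
First 20 bases: AGTTCATCAAGTACCTGAAT → Tm = 54°C (≥ 54°C)
Each additional base adds 2°C (A/T) or 4°C (G/C), so Tm is non-decreasing in n; n = 20 is the first length to reach 54°C.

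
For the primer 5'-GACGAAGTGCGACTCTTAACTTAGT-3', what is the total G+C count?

11

Base counts: A=7, G=6, C=5, T=7
Total G or C: 6 + 5 = 11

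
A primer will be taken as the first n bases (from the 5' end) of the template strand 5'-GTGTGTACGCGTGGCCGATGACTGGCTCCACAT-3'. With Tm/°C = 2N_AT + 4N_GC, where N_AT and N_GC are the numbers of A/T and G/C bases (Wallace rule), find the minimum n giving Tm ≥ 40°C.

First 12 bases: GTGTGTACGCGT → Tm = 38°C (< 40°C)
First 13 bases: GTGTGTACGCGTG → Tm = 42°C (≥ 40°C)
Each additional base adds 2°C (A/T) or 4°C (G/C), so Tm is non-decreasing in n; n = 13 is the first length to reach 40°C.

n = 13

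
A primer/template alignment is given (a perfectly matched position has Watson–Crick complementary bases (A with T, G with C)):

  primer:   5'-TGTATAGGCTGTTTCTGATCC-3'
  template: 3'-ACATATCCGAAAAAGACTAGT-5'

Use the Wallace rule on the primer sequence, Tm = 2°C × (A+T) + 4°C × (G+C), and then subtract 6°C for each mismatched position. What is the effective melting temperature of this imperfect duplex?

Primer base counts: A=3, T=9, G=5, C=4 → A+T=12, G+C=9
Perfect-match Tm = 2(12) + 4(9) = 24 + 36 = 60°C
Mismatches (positions where the bases are not complementary): 2 (at positions 11, 21)
Effective Tm = 60 − 2×6 = 60 − 12 = 48°C

48°C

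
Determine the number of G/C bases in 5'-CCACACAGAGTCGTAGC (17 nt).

Base counts: A=5, T=2, C=6, G=4
G+C = 4 + 6 = 10

10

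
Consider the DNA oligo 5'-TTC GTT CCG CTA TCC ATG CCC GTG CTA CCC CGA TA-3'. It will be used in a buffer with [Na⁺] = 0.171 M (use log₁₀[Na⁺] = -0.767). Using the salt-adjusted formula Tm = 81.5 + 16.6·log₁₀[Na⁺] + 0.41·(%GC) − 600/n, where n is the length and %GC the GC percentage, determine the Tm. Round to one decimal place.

Length n = 35. Base counts: A=5, G=6, T=10, C=14
G+C = 20, so %GC = 20/35 × 100 = 57.143%
Salt term: 16.6 × (-0.767) = -12.732
GC term: 0.41 × 57.143 = 23.429; length term: −600/35 = −17.143
Tm = 81.5 + (-12.732) + 23.429 − 17.143 = 75.054 → 75.1°C

75.1°C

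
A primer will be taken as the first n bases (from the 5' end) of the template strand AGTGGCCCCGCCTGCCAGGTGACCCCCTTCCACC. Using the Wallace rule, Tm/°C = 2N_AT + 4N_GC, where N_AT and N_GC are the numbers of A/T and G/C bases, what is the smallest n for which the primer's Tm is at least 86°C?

n = 25

First 24 bases: AGTGGCCCCGCCTGCCAGGTGACC → Tm = 84°C (< 86°C)
First 25 bases: AGTGGCCCCGCCTGCCAGGTGACCC → Tm = 88°C (≥ 86°C)
Since every base adds ≥2°C, Tm only increases with n, so the threshold is first crossed at n = 25.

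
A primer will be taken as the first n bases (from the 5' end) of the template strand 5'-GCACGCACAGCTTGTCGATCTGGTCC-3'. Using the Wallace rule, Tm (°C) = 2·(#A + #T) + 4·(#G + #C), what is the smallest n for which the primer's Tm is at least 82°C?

n = 26

First 25 bases: GCACGCACAGCTTGTCGATCTGGTC → Tm = 80°C (< 82°C)
First 26 bases: GCACGCACAGCTTGTCGATCTGGTCC → Tm = 84°C (≥ 82°C)
Each additional base adds 2°C (A/T) or 4°C (G/C), so Tm is non-decreasing in n; n = 26 is the first length to reach 82°C.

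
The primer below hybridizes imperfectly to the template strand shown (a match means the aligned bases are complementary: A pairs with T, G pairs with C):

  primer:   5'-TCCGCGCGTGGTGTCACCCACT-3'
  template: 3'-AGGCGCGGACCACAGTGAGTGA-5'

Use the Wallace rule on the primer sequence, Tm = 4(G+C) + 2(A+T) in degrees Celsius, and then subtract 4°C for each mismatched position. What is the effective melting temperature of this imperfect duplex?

66°C

Primer base counts: A=2, T=5, G=6, C=9 → A+T=7, G+C=15
Perfect-match Tm = 2(7) + 4(15) = 14 + 60 = 74°C
Mismatches (positions where the bases are not complementary): 2 (at positions 8, 18)
Effective Tm = 74 − 2×4 = 74 − 8 = 66°C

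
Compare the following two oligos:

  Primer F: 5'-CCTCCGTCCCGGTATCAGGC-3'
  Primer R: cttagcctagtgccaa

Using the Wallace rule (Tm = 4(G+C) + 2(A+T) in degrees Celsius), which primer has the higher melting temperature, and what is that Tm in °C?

Primer F: A+T=6, G+C=14 → Tm = 2(6)+4(14) = 68°C
Primer R: A+T=8, G+C=8 → Tm = 2(8)+4(8) = 48°C
68°C vs 48°C → primer F is higher.

Primer F, 68°C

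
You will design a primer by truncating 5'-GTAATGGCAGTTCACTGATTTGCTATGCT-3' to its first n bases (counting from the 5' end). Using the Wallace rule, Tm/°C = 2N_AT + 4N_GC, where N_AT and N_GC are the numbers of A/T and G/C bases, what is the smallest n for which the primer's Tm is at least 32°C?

First 10 bases: GTAATGGCAG → Tm = 30°C (< 32°C)
First 11 bases: GTAATGGCAGT → Tm = 32°C (≥ 32°C)
Since every base adds ≥2°C, Tm only increases with n, so the threshold is first crossed at n = 11.

n = 11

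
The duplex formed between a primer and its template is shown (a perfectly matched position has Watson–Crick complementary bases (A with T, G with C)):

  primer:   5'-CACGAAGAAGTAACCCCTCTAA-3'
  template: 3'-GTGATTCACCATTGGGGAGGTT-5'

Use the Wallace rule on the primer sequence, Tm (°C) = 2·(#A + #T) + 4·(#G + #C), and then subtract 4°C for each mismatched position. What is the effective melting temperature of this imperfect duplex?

Primer base counts: A=9, T=3, G=3, C=7 → A+T=12, G+C=10
Perfect-match Tm = 2(12) + 4(10) = 24 + 40 = 64°C
Mismatches (positions where the bases are not complementary): 4 (at positions 4, 8, 9, 20)
Effective Tm = 64 − 4×4 = 64 − 16 = 48°C

48°C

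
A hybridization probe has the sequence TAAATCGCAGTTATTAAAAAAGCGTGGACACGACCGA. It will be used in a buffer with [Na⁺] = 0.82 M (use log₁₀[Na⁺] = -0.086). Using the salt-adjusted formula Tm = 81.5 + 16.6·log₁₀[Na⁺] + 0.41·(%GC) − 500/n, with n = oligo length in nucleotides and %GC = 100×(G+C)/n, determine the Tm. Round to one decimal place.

83.2°C

Length n = 37. Base counts: G=8, T=7, A=15, C=7
G+C = 15, so %GC = 15/37 × 100 = 40.541%
Salt term: 16.6 × (-0.086) = -1.428
GC term: 0.41 × 40.541 = 16.622; length term: −500/37 = −13.514
Tm = 81.5 + (-1.428) + 16.622 − 13.514 = 83.18 → 83.2°C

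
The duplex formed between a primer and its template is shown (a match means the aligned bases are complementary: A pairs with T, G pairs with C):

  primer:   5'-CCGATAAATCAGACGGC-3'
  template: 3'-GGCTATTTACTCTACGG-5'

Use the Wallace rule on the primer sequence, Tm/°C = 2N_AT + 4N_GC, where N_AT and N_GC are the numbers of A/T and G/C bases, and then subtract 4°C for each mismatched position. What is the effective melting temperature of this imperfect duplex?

40°C

Primer base counts: A=6, T=2, G=4, C=5 → A+T=8, G+C=9
Perfect-match Tm = 2(8) + 4(9) = 16 + 36 = 52°C
Mismatches (positions where the bases are not complementary): 3 (at positions 10, 14, 16)
Effective Tm = 52 − 3×4 = 52 − 12 = 40°C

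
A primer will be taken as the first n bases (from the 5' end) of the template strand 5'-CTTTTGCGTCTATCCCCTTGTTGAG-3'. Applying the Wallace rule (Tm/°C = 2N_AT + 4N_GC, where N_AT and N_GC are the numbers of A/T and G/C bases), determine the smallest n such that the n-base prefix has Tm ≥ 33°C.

n = 12

First 11 bases: CTTTTGCGTCT → Tm = 32°C (< 33°C)
First 12 bases: CTTTTGCGTCTA → Tm = 34°C (≥ 33°C)
Each additional base adds 2°C (A/T) or 4°C (G/C), so Tm is non-decreasing in n; n = 12 is the first length to reach 33°C.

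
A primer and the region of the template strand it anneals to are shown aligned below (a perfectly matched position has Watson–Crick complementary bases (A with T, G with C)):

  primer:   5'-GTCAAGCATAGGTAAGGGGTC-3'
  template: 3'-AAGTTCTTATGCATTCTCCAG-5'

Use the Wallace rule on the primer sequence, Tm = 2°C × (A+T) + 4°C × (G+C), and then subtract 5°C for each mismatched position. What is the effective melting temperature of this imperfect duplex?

44°C

Primer base counts: A=6, T=4, G=8, C=3 → A+T=10, G+C=11
Perfect-match Tm = 2(10) + 4(11) = 20 + 44 = 64°C
Mismatches (positions where the bases are not complementary): 4 (at positions 1, 7, 11, 17)
Effective Tm = 64 − 4×5 = 64 − 20 = 44°C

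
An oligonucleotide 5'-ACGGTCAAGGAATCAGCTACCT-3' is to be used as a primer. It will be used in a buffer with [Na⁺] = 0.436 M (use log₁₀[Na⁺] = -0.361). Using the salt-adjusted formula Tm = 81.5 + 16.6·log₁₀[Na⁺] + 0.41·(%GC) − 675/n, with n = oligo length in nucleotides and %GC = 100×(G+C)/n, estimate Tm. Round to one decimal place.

65.3°C

Length n = 22. Counting bases: T=4, C=6, G=5, A=7
G+C = 11, so %GC = 11/22 × 100 = 50%
Salt term: 16.6 × (-0.361) = -5.993
GC term: 0.41 × 50 = 20.5; length term: −675/22 = −30.682
Tm = 81.5 + (-5.993) + 20.5 − 30.682 = 65.325 → 65.3°C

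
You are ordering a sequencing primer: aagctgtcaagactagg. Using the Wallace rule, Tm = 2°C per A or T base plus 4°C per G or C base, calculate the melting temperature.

G=5, C=3, A=6, T=3
So N_AT = 9 and N_GC = 8.
Tm = 2(9) + 4(8) = 18 + 32 = 50°C

50°C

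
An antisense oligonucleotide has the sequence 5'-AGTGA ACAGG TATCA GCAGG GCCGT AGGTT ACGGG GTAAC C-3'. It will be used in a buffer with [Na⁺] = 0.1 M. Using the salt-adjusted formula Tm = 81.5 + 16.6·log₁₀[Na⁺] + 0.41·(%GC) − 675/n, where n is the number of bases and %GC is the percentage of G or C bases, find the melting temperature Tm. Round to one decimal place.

71.4°C

Length n = 41. Counting bases: G=15, C=8, T=7, A=11
G+C = 23, so %GC = 23/41 × 100 = 56.098%
Salt term: 16.6 × (-1) = -16.6
GC term: 0.41 × 56.098 = 23; length term: −675/41 = −16.463
Tm = 81.5 + (-16.6) + 23 − 16.463 = 71.437 → 71.4°C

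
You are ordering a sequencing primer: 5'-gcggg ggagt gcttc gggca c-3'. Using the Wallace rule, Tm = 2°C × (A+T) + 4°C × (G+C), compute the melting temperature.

74°C

Scanning the sequence gives G=11, A=2, C=5, T=3.
AT pairs contribute 5, GC pairs contribute 16.
Tm = 2(5) + 4(16) = 10 + 64 = 74°C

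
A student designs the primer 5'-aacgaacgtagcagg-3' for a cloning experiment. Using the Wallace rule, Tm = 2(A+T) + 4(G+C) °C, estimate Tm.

46°C

T=1, A=6, C=3, G=5
So N_AT = 7 and N_GC = 8.
Tm = 2×7 + 4×8 = 46°C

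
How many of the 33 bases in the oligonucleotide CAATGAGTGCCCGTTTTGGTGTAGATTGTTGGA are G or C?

15

Base counts: C=4, A=6, T=12, G=11
Total G or C: 11 + 4 = 15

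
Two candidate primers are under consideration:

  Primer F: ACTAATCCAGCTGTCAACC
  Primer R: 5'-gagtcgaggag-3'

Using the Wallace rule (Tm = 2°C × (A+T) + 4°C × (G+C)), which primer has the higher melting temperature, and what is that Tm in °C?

Primer F: A+T=10, G+C=9 → Tm = 2(10)+4(9) = 56°C
Primer R: A+T=4, G+C=7 → Tm = 2(4)+4(7) = 36°C
56°C vs 36°C → primer F is higher.

Primer F, 56°C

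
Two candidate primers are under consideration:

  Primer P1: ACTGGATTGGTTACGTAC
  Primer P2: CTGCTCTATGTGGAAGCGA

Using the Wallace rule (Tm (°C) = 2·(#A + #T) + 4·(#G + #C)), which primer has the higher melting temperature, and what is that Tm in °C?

Primer P2, 58°C

Primer P1: A+T=10, G+C=8 → Tm = 2(10)+4(8) = 52°C
Primer P2: A+T=9, G+C=10 → Tm = 2(9)+4(10) = 58°C
52°C vs 58°C → primer P2 is higher.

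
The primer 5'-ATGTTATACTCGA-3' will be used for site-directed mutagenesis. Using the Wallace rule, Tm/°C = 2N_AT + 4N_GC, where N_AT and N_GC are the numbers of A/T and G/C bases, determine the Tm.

34°C

A=4, G=2, C=2, T=5
So N_AT = 9 and N_GC = 4.
Tm = 4·4 + 2·9 = 16 + 18 = 34°C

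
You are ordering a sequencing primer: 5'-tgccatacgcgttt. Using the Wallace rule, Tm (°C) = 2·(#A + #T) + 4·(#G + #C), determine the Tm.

42°C

Scanning the sequence gives G=3, T=5, A=2, C=4.
AT pairs contribute 7, GC pairs contribute 7.
Tm = 2×7 + 4×7 = 42°C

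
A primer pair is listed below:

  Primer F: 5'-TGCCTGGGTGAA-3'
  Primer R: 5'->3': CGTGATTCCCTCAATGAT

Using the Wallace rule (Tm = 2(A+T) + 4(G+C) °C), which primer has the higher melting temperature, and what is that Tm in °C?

Primer R, 52°C

Primer F: A+T=5, G+C=7 → Tm = 2(5)+4(7) = 38°C
Primer R: A+T=10, G+C=8 → Tm = 2(10)+4(8) = 52°C
38°C vs 52°C → primer R is higher.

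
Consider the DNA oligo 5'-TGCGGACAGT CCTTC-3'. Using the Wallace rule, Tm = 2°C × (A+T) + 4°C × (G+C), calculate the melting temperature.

48°C

Counting bases: C=5, G=4, T=4, A=2
So N_AT = 6 and N_GC = 9.
Tm = 4·9 + 2·6 = 36 + 12 = 48°C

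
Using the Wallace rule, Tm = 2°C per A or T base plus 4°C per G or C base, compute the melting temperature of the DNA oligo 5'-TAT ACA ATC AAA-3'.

Base counts: C=2, T=3, G=0, A=7
So N_AT = 10 and N_GC = 2.
Tm = 2(10) + 4(2) = 20 + 8 = 28°C

28°C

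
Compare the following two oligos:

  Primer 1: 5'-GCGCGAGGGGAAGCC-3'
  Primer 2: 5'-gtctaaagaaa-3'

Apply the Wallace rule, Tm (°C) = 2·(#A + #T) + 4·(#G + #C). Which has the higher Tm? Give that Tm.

Primer 1: A+T=3, G+C=12 → Tm = 2(3)+4(12) = 54°C
Primer 2: A+T=8, G+C=3 → Tm = 2(8)+4(3) = 28°C
54°C vs 28°C → primer 1 is higher.

Primer 1, 54°C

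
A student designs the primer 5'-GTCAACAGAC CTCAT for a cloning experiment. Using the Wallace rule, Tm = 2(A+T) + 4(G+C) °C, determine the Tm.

Counting bases: G=2, C=5, T=3, A=5
AT pairs contribute 8, GC pairs contribute 7.
Tm = 2×8 + 4×7 = 44°C

44°C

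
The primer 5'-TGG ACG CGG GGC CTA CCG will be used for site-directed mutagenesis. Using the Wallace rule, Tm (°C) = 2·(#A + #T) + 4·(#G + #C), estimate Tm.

64°C

Scanning the sequence gives T=2, A=2, C=6, G=8.
So N_AT = 4 and N_GC = 14.
Tm = 2(4) + 4(14) = 8 + 56 = 64°C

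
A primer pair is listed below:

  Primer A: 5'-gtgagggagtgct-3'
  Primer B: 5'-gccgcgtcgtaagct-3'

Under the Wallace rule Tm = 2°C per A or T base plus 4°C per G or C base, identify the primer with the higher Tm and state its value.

Primer B, 50°C

Primer A: A+T=5, G+C=8 → Tm = 2(5)+4(8) = 42°C
Primer B: A+T=5, G+C=10 → Tm = 2(5)+4(10) = 50°C
42°C vs 50°C → primer B is higher.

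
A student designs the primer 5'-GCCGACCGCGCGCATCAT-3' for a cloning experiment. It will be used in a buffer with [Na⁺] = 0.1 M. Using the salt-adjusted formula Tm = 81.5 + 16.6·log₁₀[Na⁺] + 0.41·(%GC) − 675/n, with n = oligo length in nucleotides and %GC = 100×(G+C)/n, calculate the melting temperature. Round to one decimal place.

Length n = 18. Scanning the sequence gives G=5, C=8, T=2, A=3.
G+C = 13, so %GC = 13/18 × 100 = 72.222%
Salt term: 16.6 × (-1) = -16.6
GC term: 0.41 × 72.222 = 29.611; length term: −675/18 = −37.5
Tm = 81.5 + (-16.6) + 29.611 − 37.5 = 57.011 → 57.0°C

57.0°C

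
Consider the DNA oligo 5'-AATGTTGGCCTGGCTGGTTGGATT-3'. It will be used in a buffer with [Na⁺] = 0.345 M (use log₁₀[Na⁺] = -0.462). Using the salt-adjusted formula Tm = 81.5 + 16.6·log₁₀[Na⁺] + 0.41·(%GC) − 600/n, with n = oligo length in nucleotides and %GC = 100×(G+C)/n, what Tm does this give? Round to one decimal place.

Length n = 24. Counting bases: G=9, A=3, C=3, T=9
G+C = 12, so %GC = 12/24 × 100 = 50%
Salt term: 16.6 × (-0.462) = -7.669
GC term: 0.41 × 50 = 20.5; length term: −600/24 = −25
Tm = 81.5 + (-7.669) + 20.5 − 25 = 69.331 → 69.3°C

69.3°C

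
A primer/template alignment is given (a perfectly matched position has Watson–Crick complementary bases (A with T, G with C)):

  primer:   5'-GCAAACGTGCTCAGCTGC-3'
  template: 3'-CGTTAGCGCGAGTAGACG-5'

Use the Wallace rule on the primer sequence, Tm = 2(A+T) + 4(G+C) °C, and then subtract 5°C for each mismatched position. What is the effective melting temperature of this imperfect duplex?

Primer base counts: A=4, T=3, G=5, C=6 → A+T=7, G+C=11
Perfect-match Tm = 2(7) + 4(11) = 14 + 44 = 58°C
Mismatches (positions where the bases are not complementary): 3 (at positions 5, 8, 14)
Effective Tm = 58 − 3×5 = 58 − 15 = 43°C

43°C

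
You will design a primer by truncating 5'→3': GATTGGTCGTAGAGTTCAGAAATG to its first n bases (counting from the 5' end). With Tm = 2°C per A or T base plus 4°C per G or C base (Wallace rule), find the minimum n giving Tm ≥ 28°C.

First 8 bases: GATTGGTC → Tm = 24°C (< 28°C)
First 9 bases: GATTGGTCG → Tm = 28°C (≥ 28°C)
Each additional base adds 2°C (A/T) or 4°C (G/C), so Tm is non-decreasing in n; n = 9 is the first length to reach 28°C.

n = 9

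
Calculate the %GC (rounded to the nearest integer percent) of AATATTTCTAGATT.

Base counts: A=5, T=7, C=1, G=1
G+C = 1 + 1 = 2 out of 14 bases
%GC = 2/14 × 100 = 14.29% ≈ 14%

14%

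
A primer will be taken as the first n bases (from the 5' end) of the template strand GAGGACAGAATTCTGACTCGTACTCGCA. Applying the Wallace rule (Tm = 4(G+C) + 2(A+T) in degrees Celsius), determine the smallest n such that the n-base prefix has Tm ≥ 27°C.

n = 9

First 8 bases: GAGGACAG → Tm = 26°C (< 27°C)
First 9 bases: GAGGACAGA → Tm = 28°C (≥ 27°C)
Each additional base adds 2°C (A/T) or 4°C (G/C), so Tm is non-decreasing in n; n = 9 is the first length to reach 27°C.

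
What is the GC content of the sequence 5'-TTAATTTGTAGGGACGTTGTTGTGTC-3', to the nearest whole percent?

Counting bases: G=8, A=4, T=12, C=2
G+C = 8 + 2 = 10 out of 26 bases
%GC = 10/26 × 100 = 38.46% ≈ 38%

38%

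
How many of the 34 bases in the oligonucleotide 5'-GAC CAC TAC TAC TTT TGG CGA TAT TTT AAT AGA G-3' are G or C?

Base counts: C=6, T=12, G=6, A=10
G+C = 6 + 6 = 12

12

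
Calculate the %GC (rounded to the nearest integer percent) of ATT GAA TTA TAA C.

15%

Scanning the sequence gives C=1, T=5, G=1, A=6.
G+C = 1 + 1 = 2 out of 13 bases
%GC = 2/13 × 100 = 15.38% ≈ 15%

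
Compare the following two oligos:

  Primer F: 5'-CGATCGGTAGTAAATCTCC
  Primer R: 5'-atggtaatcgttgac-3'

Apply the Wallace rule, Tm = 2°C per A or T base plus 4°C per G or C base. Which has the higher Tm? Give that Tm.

Primer F: A+T=10, G+C=9 → Tm = 2(10)+4(9) = 56°C
Primer R: A+T=9, G+C=6 → Tm = 2(9)+4(6) = 42°C
56°C vs 42°C → primer F is higher.

Primer F, 56°C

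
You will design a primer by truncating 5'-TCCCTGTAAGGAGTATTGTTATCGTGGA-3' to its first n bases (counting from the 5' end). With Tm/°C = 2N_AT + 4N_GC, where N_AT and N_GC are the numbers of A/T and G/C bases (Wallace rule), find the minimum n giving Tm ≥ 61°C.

n = 23

First 22 bases: TCCCTGTAAGGAGTATTGTTAT → Tm = 60°C (< 61°C)
First 23 bases: TCCCTGTAAGGAGTATTGTTATC → Tm = 64°C (≥ 61°C)
Since every base adds ≥2°C, Tm only increases with n, so the threshold is first crossed at n = 23.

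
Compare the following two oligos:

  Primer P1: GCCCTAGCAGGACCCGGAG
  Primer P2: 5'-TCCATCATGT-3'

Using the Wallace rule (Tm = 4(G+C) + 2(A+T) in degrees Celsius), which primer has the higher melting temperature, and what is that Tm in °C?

Primer P1, 66°C

Primer P1: A+T=5, G+C=14 → Tm = 2(5)+4(14) = 66°C
Primer P2: A+T=6, G+C=4 → Tm = 2(6)+4(4) = 28°C
66°C vs 28°C → primer P1 is higher.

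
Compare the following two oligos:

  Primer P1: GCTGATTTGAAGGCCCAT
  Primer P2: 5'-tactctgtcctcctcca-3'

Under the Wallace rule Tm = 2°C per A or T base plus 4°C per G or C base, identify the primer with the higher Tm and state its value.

Primer P1, 54°C

Primer P1: A+T=9, G+C=9 → Tm = 2(9)+4(9) = 54°C
Primer P2: A+T=8, G+C=9 → Tm = 2(8)+4(9) = 52°C
54°C vs 52°C → primer P1 is higher.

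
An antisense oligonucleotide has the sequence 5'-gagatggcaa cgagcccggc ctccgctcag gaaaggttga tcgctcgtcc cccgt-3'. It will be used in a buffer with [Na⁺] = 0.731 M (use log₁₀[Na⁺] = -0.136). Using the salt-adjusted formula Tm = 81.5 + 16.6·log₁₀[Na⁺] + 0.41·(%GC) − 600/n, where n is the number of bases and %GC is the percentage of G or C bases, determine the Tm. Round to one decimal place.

95.2°C

Length n = 55. Counting bases: T=9, G=17, C=19, A=10
G+C = 36, so %GC = 36/55 × 100 = 65.455%
Salt term: 16.6 × (-0.136) = -2.258
GC term: 0.41 × 65.455 = 26.837; length term: −600/55 = −10.909
Tm = 81.5 + (-2.258) + 26.837 − 10.909 = 95.17 → 95.2°C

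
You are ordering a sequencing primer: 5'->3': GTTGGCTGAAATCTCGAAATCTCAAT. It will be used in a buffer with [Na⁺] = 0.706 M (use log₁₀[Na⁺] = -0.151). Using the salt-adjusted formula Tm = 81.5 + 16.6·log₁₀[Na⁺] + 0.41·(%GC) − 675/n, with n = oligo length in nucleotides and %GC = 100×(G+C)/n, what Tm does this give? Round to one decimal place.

Length n = 26. G=5, C=5, A=8, T=8
G+C = 10, so %GC = 10/26 × 100 = 38.462%
Salt term: 16.6 × (-0.151) = -2.507
GC term: 0.41 × 38.462 = 15.769; length term: −675/26 = −25.962
Tm = 81.5 + (-2.507) + 15.769 − 25.962 = 68.8 → 68.8°C

68.8°C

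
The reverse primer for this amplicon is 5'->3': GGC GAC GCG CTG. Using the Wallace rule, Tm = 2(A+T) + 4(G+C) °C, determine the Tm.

Counting bases: A=1, T=1, G=6, C=4
A+T = 2, G+C = 10
Tm = 2(2) + 4(10) = 4 + 40 = 44°C

44°C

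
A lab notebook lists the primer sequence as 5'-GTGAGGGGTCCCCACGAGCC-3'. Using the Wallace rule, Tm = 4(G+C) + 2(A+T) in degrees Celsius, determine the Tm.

Scanning the sequence gives G=8, C=7, T=2, A=3.
So N_AT = 5 and N_GC = 15.
Tm = 4·15 + 2·5 = 60 + 10 = 70°C

70°C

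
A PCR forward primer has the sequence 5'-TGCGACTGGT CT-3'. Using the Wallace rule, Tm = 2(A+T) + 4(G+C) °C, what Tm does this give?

C=3, T=4, G=4, A=1
So N_AT = 5 and N_GC = 7.
Tm = 2×5 + 4×7 = 38°C

38°C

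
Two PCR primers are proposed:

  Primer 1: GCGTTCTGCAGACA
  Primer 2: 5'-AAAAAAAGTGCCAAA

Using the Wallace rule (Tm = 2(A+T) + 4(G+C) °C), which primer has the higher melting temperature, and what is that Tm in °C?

Primer 1, 44°C

Primer 1: A+T=6, G+C=8 → Tm = 2(6)+4(8) = 44°C
Primer 2: A+T=11, G+C=4 → Tm = 2(11)+4(4) = 38°C
44°C vs 38°C → primer 1 is higher.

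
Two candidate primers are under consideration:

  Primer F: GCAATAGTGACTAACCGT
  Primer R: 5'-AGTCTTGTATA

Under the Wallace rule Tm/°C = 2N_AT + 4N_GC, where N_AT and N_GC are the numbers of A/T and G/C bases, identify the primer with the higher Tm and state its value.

Primer F: A+T=10, G+C=8 → Tm = 2(10)+4(8) = 52°C
Primer R: A+T=8, G+C=3 → Tm = 2(8)+4(3) = 28°C
52°C vs 28°C → primer F is higher.

Primer F, 52°C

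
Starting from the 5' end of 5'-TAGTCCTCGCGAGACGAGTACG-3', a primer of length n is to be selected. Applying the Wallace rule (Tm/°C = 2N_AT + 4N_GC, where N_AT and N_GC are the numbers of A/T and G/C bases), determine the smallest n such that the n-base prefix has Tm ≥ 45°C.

n = 15

First 14 bases: TAGTCCTCGCGAGA → Tm = 44°C (< 45°C)
First 15 bases: TAGTCCTCGCGAGAC → Tm = 48°C (≥ 45°C)
Each additional base adds 2°C (A/T) or 4°C (G/C), so Tm is non-decreasing in n; n = 15 is the first length to reach 45°C.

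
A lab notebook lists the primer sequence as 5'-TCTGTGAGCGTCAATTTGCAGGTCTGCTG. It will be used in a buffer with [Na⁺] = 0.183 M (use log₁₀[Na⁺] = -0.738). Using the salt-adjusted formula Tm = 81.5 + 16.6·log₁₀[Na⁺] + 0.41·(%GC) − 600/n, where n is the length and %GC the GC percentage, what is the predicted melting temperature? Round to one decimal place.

Length n = 29. Counting bases: A=4, T=10, C=6, G=9
G+C = 15, so %GC = 15/29 × 100 = 51.724%
Salt term: 16.6 × (-0.738) = -12.251
GC term: 0.41 × 51.724 = 21.207; length term: −600/29 = −20.69
Tm = 81.5 + (-12.251) + 21.207 − 20.69 = 69.766 → 69.8°C

69.8°C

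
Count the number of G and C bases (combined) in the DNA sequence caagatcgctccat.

7

Scanning the sequence gives C=5, T=3, A=4, G=2.
G+C = 2 + 5 = 7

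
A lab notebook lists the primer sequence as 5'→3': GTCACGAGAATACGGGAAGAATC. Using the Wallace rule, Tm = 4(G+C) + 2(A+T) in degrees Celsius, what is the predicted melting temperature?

68°C

Scanning the sequence gives C=4, A=9, T=3, G=7.
So N_AT = 12 and N_GC = 11.
Tm = 4·11 + 2·12 = 44 + 24 = 68°C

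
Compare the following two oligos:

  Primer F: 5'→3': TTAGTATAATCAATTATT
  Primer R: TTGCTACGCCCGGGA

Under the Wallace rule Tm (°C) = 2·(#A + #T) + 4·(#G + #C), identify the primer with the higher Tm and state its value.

Primer F: A+T=16, G+C=2 → Tm = 2(16)+4(2) = 40°C
Primer R: A+T=5, G+C=10 → Tm = 2(5)+4(10) = 50°C
40°C vs 50°C → primer R is higher.

Primer R, 50°C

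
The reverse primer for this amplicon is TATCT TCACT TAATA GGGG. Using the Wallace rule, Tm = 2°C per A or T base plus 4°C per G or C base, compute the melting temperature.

52°C

Counting bases: G=4, C=3, T=7, A=5
A+T = 12, G+C = 7
Tm = 2×12 + 4×7 = 52°C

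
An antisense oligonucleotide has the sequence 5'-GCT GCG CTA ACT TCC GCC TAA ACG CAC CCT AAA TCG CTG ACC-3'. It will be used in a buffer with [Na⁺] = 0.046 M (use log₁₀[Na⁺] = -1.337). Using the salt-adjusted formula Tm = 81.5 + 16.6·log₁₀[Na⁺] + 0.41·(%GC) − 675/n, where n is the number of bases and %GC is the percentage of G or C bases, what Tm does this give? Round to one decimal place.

66.7°C

Length n = 42. Base counts: G=7, C=17, A=10, T=8
G+C = 24, so %GC = 24/42 × 100 = 57.143%
Salt term: 16.6 × (-1.337) = -22.194
GC term: 0.41 × 57.143 = 23.429; length term: −675/42 = −16.071
Tm = 81.5 + (-22.194) + 23.429 − 16.071 = 66.664 → 66.7°C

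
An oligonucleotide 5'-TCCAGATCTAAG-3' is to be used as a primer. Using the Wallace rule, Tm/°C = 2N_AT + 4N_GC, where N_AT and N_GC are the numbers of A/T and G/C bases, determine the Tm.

Scanning the sequence gives G=2, C=3, A=4, T=3.
AT pairs contribute 7, GC pairs contribute 5.
Tm = 2(7) + 4(5) = 14 + 20 = 34°C

34°C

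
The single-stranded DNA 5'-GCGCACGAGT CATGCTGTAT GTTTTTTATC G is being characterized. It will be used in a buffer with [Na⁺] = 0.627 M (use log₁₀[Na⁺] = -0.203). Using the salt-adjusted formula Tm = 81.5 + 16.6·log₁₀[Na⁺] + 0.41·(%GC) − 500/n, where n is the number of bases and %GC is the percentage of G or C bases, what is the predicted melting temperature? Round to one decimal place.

Length n = 31. G=8, A=5, T=12, C=6
G+C = 14, so %GC = 14/31 × 100 = 45.161%
Salt term: 16.6 × (-0.203) = -3.37
GC term: 0.41 × 45.161 = 18.516; length term: −500/31 = −16.129
Tm = 81.5 + (-3.37) + 18.516 − 16.129 = 80.517 → 80.5°C

80.5°C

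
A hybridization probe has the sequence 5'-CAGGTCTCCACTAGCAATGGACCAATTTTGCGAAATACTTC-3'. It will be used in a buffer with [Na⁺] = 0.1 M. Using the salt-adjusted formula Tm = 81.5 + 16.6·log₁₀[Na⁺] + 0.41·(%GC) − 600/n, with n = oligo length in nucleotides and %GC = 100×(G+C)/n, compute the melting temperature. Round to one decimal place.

68.3°C

Length n = 41. Scanning the sequence gives A=12, C=11, T=11, G=7.
G+C = 18, so %GC = 18/41 × 100 = 43.902%
Salt term: 16.6 × (-1) = -16.6
GC term: 0.41 × 43.902 = 18; length term: −600/41 = −14.634
Tm = 81.5 + (-16.6) + 18 − 14.634 = 68.266 → 68.3°C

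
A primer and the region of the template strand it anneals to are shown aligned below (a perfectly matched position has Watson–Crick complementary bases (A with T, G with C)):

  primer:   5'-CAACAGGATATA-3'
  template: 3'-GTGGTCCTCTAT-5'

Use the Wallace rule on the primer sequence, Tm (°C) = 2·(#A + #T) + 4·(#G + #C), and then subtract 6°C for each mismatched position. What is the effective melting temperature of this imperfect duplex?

20°C

Primer base counts: A=6, T=2, G=2, C=2 → A+T=8, G+C=4
Perfect-match Tm = 2(8) + 4(4) = 16 + 16 = 32°C
Mismatches (positions where the bases are not complementary): 2 (at positions 3, 9)
Effective Tm = 32 − 2×6 = 32 − 12 = 20°C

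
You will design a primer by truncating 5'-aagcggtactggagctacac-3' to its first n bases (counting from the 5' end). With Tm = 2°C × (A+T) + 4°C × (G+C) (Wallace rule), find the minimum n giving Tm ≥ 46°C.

n = 15

First 14 bases: AAGCGGTACTGGAG → Tm = 44°C (< 46°C)
First 15 bases: AAGCGGTACTGGAGC → Tm = 48°C (≥ 46°C)
Each additional base adds 2°C (A/T) or 4°C (G/C), so Tm is non-decreasing in n; n = 15 is the first length to reach 46°C.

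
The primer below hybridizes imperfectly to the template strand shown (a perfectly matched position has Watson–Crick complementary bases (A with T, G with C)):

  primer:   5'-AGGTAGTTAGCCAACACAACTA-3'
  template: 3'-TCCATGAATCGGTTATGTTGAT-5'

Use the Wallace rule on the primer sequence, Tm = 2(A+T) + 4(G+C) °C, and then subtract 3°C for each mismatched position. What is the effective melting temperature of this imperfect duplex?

Primer base counts: A=9, T=4, G=4, C=5 → A+T=13, G+C=9
Perfect-match Tm = 2(13) + 4(9) = 26 + 36 = 62°C
Mismatches (positions where the bases are not complementary): 2 (at positions 6, 15)
Effective Tm = 62 − 2×3 = 62 − 6 = 56°C

56°C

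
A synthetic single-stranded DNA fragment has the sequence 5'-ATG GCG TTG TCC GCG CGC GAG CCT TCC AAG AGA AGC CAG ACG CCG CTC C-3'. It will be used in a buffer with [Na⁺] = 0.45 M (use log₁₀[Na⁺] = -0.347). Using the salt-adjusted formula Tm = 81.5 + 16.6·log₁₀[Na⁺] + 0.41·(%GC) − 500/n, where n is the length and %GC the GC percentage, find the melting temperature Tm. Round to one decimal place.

Length n = 49. Scanning the sequence gives G=15, C=18, A=9, T=7.
G+C = 33, so %GC = 33/49 × 100 = 67.347%
Salt term: 16.6 × (-0.347) = -5.76
GC term: 0.41 × 67.347 = 27.612; length term: −500/49 = −10.204
Tm = 81.5 + (-5.76) + 27.612 − 10.204 = 93.148 → 93.1°C

93.1°C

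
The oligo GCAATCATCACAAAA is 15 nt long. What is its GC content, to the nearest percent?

33%

A=8, T=2, C=4, G=1
G+C = 1 + 4 = 5 out of 15 bases
%GC = 5/15 × 100 = 33.33% ≈ 33%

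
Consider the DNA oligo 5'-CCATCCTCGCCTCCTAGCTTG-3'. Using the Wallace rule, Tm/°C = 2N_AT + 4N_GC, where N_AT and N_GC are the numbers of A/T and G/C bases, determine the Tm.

68°C

Counting bases: A=2, G=3, C=10, T=6
So N_AT = 8 and N_GC = 13.
Tm = 4·13 + 2·8 = 52 + 16 = 68°C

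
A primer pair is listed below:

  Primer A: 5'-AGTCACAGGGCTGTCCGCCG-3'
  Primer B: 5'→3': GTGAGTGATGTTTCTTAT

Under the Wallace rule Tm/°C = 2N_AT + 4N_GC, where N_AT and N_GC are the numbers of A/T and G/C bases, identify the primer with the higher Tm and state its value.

Primer A, 68°C

Primer A: A+T=6, G+C=14 → Tm = 2(6)+4(14) = 68°C
Primer B: A+T=12, G+C=6 → Tm = 2(12)+4(6) = 48°C
68°C vs 48°C → primer A is higher.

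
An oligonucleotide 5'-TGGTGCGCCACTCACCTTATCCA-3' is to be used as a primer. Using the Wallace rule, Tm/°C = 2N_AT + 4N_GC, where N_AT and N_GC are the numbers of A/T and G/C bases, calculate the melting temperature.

Base counts: T=6, G=4, A=4, C=9
So N_AT = 10 and N_GC = 13.
Tm = 4·13 + 2·10 = 52 + 20 = 72°C

72°C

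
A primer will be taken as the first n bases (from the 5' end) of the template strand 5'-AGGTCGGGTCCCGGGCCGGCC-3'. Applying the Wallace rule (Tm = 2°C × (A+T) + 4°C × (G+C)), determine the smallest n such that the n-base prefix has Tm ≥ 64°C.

n = 18

First 17 bases: AGGTCGGGTCCCGGGCC → Tm = 62°C (< 64°C)
First 18 bases: AGGTCGGGTCCCGGGCCG → Tm = 66°C (≥ 64°C)
Since every base adds ≥2°C, Tm only increases with n, so the threshold is first crossed at n = 18.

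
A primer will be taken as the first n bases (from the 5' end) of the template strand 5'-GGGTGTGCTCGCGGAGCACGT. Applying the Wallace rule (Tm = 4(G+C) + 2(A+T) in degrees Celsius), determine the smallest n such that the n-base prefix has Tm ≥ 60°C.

n = 17

First 16 bases: GGGTGTGCTCGCGGAG → Tm = 56°C (< 60°C)
First 17 bases: GGGTGTGCTCGCGGAGC → Tm = 60°C (≥ 60°C)
Each additional base adds 2°C (A/T) or 4°C (G/C), so Tm is non-decreasing in n; n = 17 is the first length to reach 60°C.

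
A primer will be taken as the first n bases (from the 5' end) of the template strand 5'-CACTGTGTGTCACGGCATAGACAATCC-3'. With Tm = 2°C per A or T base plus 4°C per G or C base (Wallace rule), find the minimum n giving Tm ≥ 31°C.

n = 11

First 10 bases: CACTGTGTGT → Tm = 30°C (< 31°C)
First 11 bases: CACTGTGTGTC → Tm = 34°C (≥ 31°C)
Since every base adds ≥2°C, Tm only increases with n, so the threshold is first crossed at n = 11.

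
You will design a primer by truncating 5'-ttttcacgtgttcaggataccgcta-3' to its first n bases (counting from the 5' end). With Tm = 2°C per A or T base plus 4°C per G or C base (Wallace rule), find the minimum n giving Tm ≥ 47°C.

First 16 bases: TTTTCACGTGTTCAGG → Tm = 46°C (< 47°C)
First 17 bases: TTTTCACGTGTTCAGGA → Tm = 48°C (≥ 47°C)
Since every base adds ≥2°C, Tm only increases with n, so the threshold is first crossed at n = 17.

n = 17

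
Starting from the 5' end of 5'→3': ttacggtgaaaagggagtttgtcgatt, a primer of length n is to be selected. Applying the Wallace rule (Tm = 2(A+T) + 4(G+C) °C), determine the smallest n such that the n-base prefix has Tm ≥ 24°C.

First 7 bases: TTACGGT → Tm = 20°C (< 24°C)
First 8 bases: TTACGGTG → Tm = 24°C (≥ 24°C)
Since every base adds ≥2°C, Tm only increases with n, so the threshold is first crossed at n = 8.

n = 8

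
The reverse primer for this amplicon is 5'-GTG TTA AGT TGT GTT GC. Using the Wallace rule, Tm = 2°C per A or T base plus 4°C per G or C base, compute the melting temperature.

Scanning the sequence gives A=2, G=6, C=1, T=8.
A+T = 10, G+C = 7
Tm = 4·7 + 2·10 = 28 + 20 = 48°C

48°C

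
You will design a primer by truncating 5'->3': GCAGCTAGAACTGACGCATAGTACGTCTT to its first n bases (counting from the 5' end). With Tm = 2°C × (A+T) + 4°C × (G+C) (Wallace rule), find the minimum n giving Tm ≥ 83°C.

First 27 bases: GCAGCTAGAACTGACGCATAGTACGTC → Tm = 82°C (< 83°C)
First 28 bases: GCAGCTAGAACTGACGCATAGTACGTCT → Tm = 84°C (≥ 83°C)
Each additional base adds 2°C (A/T) or 4°C (G/C), so Tm is non-decreasing in n; n = 28 is the first length to reach 83°C.

n = 28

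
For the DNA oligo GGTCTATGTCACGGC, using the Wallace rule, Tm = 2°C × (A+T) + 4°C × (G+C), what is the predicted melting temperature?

48°C

Base counts: T=4, A=2, C=4, G=5
AT pairs contribute 6, GC pairs contribute 9.
Tm = 2×6 + 4×9 = 48°C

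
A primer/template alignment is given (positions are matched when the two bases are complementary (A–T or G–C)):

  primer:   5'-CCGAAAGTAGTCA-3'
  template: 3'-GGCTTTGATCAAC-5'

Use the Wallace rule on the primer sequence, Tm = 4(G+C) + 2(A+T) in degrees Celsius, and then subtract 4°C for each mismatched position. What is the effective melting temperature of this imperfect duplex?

Primer base counts: A=5, T=2, G=3, C=3 → A+T=7, G+C=6
Perfect-match Tm = 2(7) + 4(6) = 14 + 24 = 38°C
Mismatches (positions where the bases are not complementary): 3 (at positions 7, 12, 13)
Effective Tm = 38 − 3×4 = 38 − 12 = 26°C

26°C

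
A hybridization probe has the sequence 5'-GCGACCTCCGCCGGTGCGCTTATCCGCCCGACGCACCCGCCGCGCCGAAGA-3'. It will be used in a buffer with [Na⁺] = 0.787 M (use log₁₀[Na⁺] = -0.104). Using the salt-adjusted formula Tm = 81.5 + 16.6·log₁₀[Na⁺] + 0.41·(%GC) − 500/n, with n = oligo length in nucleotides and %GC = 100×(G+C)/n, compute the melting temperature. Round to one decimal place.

Length n = 51. Base counts: G=15, A=7, T=5, C=24
G+C = 39, so %GC = 39/51 × 100 = 76.471%
Salt term: 16.6 × (-0.104) = -1.726
GC term: 0.41 × 76.471 = 31.353; length term: −500/51 = −9.804
Tm = 81.5 + (-1.726) + 31.353 − 9.804 = 101.323 → 101.3°C

101.3°C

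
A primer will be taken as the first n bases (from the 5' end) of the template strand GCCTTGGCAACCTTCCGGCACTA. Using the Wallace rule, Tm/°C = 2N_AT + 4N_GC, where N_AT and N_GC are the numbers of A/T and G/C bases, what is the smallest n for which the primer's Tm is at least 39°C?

n = 12

First 11 bases: GCCTTGGCAAC → Tm = 36°C (< 39°C)
First 12 bases: GCCTTGGCAACC → Tm = 40°C (≥ 39°C)
Since every base adds ≥2°C, Tm only increases with n, so the threshold is first crossed at n = 12.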